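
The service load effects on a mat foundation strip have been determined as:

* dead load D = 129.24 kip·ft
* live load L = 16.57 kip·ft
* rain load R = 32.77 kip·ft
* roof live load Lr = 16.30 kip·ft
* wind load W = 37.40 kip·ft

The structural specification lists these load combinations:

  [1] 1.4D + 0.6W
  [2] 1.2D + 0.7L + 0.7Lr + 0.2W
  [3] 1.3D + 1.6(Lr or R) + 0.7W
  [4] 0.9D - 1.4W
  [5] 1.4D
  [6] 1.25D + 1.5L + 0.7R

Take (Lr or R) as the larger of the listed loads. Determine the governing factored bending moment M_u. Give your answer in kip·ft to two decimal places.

(Lr or R) → R = 32.77 kip·ft.
[1] 1.4(129.24) + 0.6(37.40) = 180.94 + 22.44 = 203.38
[2] 1.2(129.24) + 0.7(16.57) + 0.7(16.30) + 0.2(37.40) = 155.09 + 11.60 + 11.41 + 7.48 = 185.58
[3] 1.3(129.24) + 1.6(32.77) + 0.7(37.40) = 168.01 + 52.43 + 26.18 = 246.62
[4] 0.9(129.24) - 1.4(37.40) = 116.32 - 52.36 = 63.96
[5] 1.4(129.24) = 180.94
[6] 1.25(129.24) + 1.5(16.57) + 0.7(32.77) = 209.34
The controlling combination is 3, giving 246.62 kip·ft.

246.62 kip·ft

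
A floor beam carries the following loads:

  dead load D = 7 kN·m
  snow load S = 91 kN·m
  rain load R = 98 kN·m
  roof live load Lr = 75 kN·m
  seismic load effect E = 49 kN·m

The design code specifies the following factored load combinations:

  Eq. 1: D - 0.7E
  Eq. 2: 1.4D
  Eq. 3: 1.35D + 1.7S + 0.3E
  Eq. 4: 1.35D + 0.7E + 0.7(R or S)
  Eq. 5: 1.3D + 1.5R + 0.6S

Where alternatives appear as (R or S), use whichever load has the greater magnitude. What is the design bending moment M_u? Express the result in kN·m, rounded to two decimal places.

(R or S) → R = 98 kN·m.
Eq. 1: 1.0(7) - 0.7(49) = -27.30
Eq. 2: 1.4(7) = 9.80
Eq. 3: 1.35(7) + 1.7(91) + 0.3(49) = 178.85
Eq. 4: 1.35(7) + 0.7(49) + 0.7(98) = 112.35
Eq. 5: 1.3(7) + 1.5(98) + 0.6(91) = 210.70
The controlling combination is 5, giving 210.70 kN·m.

210.70 kN·m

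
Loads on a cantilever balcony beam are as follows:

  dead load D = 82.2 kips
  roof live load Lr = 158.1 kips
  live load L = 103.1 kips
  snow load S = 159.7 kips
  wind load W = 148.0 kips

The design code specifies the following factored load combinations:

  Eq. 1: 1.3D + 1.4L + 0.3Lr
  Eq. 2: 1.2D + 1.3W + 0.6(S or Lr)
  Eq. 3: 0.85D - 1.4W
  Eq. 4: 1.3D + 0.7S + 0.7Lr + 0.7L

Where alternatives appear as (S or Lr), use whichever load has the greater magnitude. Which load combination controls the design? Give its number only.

(S or Lr) → S = 159.7 kips.
Eq. 1: 1.3(82.2) + 1.4(103.1) + 0.3(158.1) = 298.63
Eq. 2: 1.2(82.2) + 1.3(148.0) + 0.6(159.7) = 386.86
Eq. 3: 0.85(82.2) - 1.4(148.0) = -137.33
Eq. 4: 1.3(82.2) + 0.7(159.7) + 0.7(158.1) + 0.7(103.1) = 401.49
The largest value is 401.49 kips from combination 4.

Combination 4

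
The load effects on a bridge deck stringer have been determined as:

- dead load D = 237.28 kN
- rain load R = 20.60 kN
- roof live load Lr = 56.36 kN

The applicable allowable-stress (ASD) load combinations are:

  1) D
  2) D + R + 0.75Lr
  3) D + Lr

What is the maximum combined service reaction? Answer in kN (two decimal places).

300.15 kN

1) 1.0(237.28) = 237.28
2) 1.0(237.28) + 1.0(20.60) + 0.75(56.36) = 237.28 + 20.60 + 42.27 = 300.15
3) 1.0(237.28) + 1.0(56.36) = 237.28 + 56.36 = 293.64
Combination 2 governs: V = 300.15 kN.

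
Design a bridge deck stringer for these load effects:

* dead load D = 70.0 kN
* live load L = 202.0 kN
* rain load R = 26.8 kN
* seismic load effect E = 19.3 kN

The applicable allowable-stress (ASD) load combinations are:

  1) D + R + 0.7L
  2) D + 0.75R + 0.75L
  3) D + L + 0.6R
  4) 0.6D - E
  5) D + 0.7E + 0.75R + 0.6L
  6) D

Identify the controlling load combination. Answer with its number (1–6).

Combination 3

1) 1.0(70.0) + 1.0(26.8) + 0.7(202.0) = 70.0 + 26.8 + 141.4 = 238.2
2) 1.0(70.0) + 0.75(26.8) + 0.75(202.0) = 70.0 + 20.1 + 151.5 = 241.6
3) 1.0(70.0) + 1.0(202.0) + 0.6(26.8) = 70.0 + 202.0 + 16.1 = 288.1
4) 0.6(70.0) - 1.0(19.3) = 42.0 - 19.3 = 22.7
5) 1.0(70.0) + 0.7(19.3) + 0.75(26.8) + 0.6(202.0) = 70.0 + 13.5 + 20.1 + 121.2 = 224.8
6) 1.0(70.0) = 70.0
The largest value is 288.1 kN from combination 3.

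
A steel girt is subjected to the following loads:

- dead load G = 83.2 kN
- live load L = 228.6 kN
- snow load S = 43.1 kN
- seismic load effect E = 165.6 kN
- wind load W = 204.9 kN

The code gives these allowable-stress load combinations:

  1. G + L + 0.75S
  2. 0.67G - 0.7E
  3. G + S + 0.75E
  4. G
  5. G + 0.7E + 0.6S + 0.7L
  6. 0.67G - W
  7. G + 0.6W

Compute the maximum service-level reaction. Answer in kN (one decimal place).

385.0 kN

1. 1.0(83.2) + 1.0(228.6) + 0.75(43.1) = 83.2 + 228.6 + 32.3 = 344.1
2. 0.67(83.2) - 0.7(165.6) = 55.7 - 115.9 = -60.2
3. 1.0(83.2) + 1.0(43.1) + 0.75(165.6) = 83.2 + 43.1 + 124.2 = 250.5
4. 1.0(83.2) = 83.2
5. 1.0(83.2) + 0.7(165.6) + 0.6(43.1) + 0.7(228.6) = 83.2 + 115.9 + 25.9 + 160.0 = 385.0
6. 0.67(83.2) - 1.0(204.9) = 55.7 - 204.9 = -149.2
7. 1.0(83.2) + 0.6(204.9) = 83.2 + 122.9 = 206.1
The controlling combination is 5, giving 385.0 kN.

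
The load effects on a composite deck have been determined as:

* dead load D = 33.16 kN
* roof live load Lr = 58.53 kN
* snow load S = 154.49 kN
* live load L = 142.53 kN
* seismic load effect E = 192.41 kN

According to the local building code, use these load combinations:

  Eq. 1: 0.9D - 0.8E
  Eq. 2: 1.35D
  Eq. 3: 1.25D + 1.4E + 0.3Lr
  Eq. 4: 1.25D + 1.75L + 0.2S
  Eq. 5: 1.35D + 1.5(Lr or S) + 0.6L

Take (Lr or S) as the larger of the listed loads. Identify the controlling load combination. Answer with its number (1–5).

Combination 5

(Lr or S) → S = 154.49 kN.
Eq. 1: 0.9(33.16) - 0.8(192.41) = -124.08
Eq. 2: 1.35(33.16) = 44.77
Eq. 3: 1.25(33.16) + 1.4(192.41) + 0.3(58.53) = 328.38
Eq. 4: 1.25(33.16) + 1.75(142.53) + 0.2(154.49) = 321.78
Eq. 5: 1.35(33.16) + 1.5(154.49) + 0.6(142.53) = 362.02
The largest value is 362.02 kN from combination 5.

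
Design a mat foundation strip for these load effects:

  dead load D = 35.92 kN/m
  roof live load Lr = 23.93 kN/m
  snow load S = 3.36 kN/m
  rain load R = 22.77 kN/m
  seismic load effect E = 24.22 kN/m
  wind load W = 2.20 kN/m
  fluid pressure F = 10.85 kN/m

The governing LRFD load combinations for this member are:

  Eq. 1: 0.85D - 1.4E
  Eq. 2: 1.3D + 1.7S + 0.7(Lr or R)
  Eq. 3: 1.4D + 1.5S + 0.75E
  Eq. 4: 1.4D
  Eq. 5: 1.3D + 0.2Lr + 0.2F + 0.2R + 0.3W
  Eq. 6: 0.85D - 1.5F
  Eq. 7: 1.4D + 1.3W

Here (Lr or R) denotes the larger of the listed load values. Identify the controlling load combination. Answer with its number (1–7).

Combination 3

(Lr or R) → Lr = 23.93 kN/m.
Eq. 1: 0.85(35.92) - 1.4(24.22) = 30.53 - 33.91 = -3.38
Eq. 2: 1.3(35.92) + 1.7(3.36) + 0.7(23.93) = 46.70 + 5.71 + 16.75 = 69.16
Eq. 3: 1.4(35.92) + 1.5(3.36) + 0.75(24.22) = 73.49
Eq. 4: 1.4(35.92) = 50.29
Eq. 5: 1.3(35.92) + 0.2(23.93) + 0.2(10.85) + 0.2(22.77) + 0.3(2.20) = 46.70 + 4.79 + 2.17 + 4.55 + 0.66 = 58.87
Eq. 6: 0.85(35.92) - 1.5(10.85) = 14.26
Eq. 7: 1.4(35.92) + 1.3(2.20) = 50.29 + 2.86 = 53.15
The largest value is 73.49 kN/m from combination 3.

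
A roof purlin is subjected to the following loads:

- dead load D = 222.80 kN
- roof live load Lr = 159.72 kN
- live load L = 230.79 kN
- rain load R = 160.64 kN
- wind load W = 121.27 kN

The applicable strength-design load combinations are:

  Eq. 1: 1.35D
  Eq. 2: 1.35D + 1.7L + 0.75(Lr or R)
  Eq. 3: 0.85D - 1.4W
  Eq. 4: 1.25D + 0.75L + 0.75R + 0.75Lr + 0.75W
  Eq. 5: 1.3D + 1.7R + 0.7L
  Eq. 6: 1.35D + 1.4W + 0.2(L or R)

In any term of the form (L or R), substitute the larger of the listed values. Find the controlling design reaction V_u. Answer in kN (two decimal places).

(Lr or R) → R = 160.64 kN; (L or R) → L = 230.79 kN.
Eq. 1: 1.35(222.80) = 300.78
Eq. 2: 1.35(222.80) + 1.7(230.79) + 0.75(160.64) = 300.78 + 392.34 + 120.48 = 813.60
Eq. 3: 0.85(222.80) - 1.4(121.27) = 189.38 - 169.78 = 19.60
Eq. 4: 1.25(222.80) + 0.75(230.79) + 0.75(160.64) + 0.75(159.72) + 0.75(121.27) = 782.82
Eq. 5: 1.3(222.80) + 1.7(160.64) + 0.7(230.79) = 289.64 + 273.09 + 161.55 = 724.28
Eq. 6: 1.35(222.80) + 1.4(121.27) + 0.2(230.79) = 300.78 + 169.78 + 46.16 = 516.72
Maximum is from combination 2.

813.60 kN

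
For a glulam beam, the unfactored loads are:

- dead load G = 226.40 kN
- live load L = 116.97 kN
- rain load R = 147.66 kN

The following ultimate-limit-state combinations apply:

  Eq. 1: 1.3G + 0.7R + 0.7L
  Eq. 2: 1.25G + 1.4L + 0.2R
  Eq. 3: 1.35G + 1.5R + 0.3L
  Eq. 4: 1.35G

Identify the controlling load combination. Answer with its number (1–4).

Eq. 1: 1.3(226.40) + 0.7(147.66) + 0.7(116.97) = 294.32 + 103.36 + 81.88 = 479.56
Eq. 2: 1.25(226.40) + 1.4(116.97) + 0.2(147.66) = 283.00 + 163.76 + 29.53 = 476.29
Eq. 3: 1.35(226.40) + 1.5(147.66) + 0.3(116.97) = 305.64 + 221.49 + 35.09 = 562.22
Eq. 4: 1.35(226.40) = 305.64
The largest value is 562.22 kN from combination 3.

Combination 3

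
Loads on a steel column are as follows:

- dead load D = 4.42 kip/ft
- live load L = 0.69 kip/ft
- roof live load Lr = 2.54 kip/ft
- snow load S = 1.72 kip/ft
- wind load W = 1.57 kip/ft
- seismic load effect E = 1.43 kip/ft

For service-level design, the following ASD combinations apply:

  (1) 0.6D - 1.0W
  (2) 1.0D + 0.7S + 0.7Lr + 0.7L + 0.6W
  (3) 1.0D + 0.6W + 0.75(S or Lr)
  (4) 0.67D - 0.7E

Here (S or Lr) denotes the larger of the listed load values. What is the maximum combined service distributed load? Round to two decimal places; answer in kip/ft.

(S or Lr) → Lr = 2.54 kip/ft.
(1) 0.6(4.42) - 1.0(1.57) = 2.65 - 1.57 = 1.08
(2) 1.0(4.42) + 0.7(1.72) + 0.7(2.54) + 0.7(0.69) + 0.6(1.57) = 8.83
(3) 1.0(4.42) + 0.6(1.57) + 0.75(2.54) = 4.42 + 0.94 + 1.91 = 7.27
(4) 0.67(4.42) - 0.7(1.43) = 2.96 - 1.00 = 1.96
The controlling combination is 2, giving 8.83 kip/ft.

8.83 kip/ft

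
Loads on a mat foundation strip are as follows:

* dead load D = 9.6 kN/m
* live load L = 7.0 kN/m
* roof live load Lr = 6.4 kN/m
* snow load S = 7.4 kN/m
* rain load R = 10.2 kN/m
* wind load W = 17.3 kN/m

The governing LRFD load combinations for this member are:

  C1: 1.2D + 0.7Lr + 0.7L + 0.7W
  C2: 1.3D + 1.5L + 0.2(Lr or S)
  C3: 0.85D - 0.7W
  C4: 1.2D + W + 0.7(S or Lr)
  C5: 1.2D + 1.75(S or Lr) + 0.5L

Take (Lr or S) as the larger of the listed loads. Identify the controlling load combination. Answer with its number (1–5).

(Lr or S) → S = 7.4 kN/m; (S or Lr) → S = 7.4 kN/m.
C1: 1.2(9.6) + 0.7(6.4) + 0.7(7.0) + 0.7(17.3) = 33.0
C2: 1.3(9.6) + 1.5(7.0) + 0.2(7.4) = 24.5
C3: 0.85(9.6) - 0.7(17.3) = -4.0
C4: 1.2(9.6) + 1.0(17.3) + 0.7(7.4) = 34.0
C5: 1.2(9.6) + 1.75(7.4) + 0.5(7.0) = 28.0
The largest value is 34.0 kN/m from combination 4.

Combination 4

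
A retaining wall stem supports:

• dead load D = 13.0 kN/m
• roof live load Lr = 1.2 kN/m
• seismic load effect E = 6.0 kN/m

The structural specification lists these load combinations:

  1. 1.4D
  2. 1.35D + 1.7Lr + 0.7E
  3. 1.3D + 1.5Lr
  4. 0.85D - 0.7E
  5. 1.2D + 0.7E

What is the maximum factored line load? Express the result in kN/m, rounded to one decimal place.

23.8 kN/m

1. 1.4(13.0) = 18.2
2. 1.35(13.0) + 1.7(1.2) + 0.7(6.0) = 23.8
3. 1.3(13.0) + 1.5(1.2) = 18.7
4. 0.85(13.0) - 0.7(6.0) = 6.9
5. 1.2(13.0) + 0.7(6.0) = 19.8
The controlling combination is 2, giving 23.8 kN/m.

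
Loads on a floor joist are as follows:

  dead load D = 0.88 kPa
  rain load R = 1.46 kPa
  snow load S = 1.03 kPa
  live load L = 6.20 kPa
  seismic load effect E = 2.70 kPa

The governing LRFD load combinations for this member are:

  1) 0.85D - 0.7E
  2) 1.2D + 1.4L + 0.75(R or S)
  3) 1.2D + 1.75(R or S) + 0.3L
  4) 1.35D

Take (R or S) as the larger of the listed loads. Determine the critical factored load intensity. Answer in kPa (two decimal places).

10.83 kPa

(R or S) → R = 1.46 kPa.
1) 0.85(0.88) - 0.7(2.70) = 0.75 - 1.89 = -1.14
2) 1.2(0.88) + 1.4(6.20) + 0.75(1.46) = 10.83
3) 1.2(0.88) + 1.75(1.46) + 0.3(6.20) = 5.47
4) 1.35(0.88) = 1.19
The controlling combination is 2, giving 10.83 kPa.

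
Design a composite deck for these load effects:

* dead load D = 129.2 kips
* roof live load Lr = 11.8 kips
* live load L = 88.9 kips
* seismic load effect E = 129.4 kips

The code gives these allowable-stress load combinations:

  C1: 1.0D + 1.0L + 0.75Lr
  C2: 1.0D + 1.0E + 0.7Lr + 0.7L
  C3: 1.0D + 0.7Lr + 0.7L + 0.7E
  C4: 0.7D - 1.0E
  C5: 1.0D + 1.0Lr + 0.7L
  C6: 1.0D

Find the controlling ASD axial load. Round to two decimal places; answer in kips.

C1: 1.0(129.2) + 1.0(88.9) + 0.75(11.8) = 129.20 + 88.90 + 8.85 = 226.95
C2: 1.0(129.2) + 1.0(129.4) + 0.7(11.8) + 0.7(88.9) = 129.20 + 129.40 + 8.26 + 62.23 = 329.09
C3: 1.0(129.2) + 0.7(11.8) + 0.7(88.9) + 0.7(129.4) = 129.20 + 8.26 + 62.23 + 90.58 = 290.27
C4: 0.7(129.2) - 1.0(129.4) = 90.44 - 129.40 = -38.96
C5: 1.0(129.2) + 1.0(11.8) + 0.7(88.9) = 129.20 + 11.80 + 62.23 = 203.23
C6: 1.0(129.2) = 129.20
Maximum is from combination 2.

329.09 kips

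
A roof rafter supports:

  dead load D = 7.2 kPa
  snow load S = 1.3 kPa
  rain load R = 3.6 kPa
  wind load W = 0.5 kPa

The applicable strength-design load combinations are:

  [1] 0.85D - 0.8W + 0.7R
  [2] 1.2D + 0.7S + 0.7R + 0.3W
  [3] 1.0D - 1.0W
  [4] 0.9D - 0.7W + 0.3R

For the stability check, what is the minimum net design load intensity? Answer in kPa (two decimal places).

[1] 0.85(7.2) - 0.8(0.5) + 0.7(3.6) = 6.12 - 0.40 + 2.52 = 8.24
[2] 1.2(7.2) + 0.7(1.3) + 0.7(3.6) + 0.3(0.5) = 8.64 + 0.91 + 2.52 + 0.15 = 12.22
[3] 1.0(7.2) - 1.0(0.5) = 7.20 - 0.50 = 6.70
[4] 0.9(7.2) - 0.7(0.5) + 0.3(3.6) = 6.48 - 0.35 + 1.08 = 7.21
Combination 3 gives the minimum: 6.70 kPa.

6.70 kPa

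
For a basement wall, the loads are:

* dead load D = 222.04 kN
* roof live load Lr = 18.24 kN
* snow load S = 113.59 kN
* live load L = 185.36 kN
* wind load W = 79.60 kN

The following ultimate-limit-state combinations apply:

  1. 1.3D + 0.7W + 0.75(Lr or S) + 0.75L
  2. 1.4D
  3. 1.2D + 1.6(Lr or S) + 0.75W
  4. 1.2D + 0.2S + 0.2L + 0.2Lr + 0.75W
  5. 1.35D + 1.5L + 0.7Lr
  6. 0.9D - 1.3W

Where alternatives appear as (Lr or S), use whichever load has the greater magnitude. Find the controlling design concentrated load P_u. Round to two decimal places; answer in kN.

(Lr or S) → S = 113.59 kN.
1. 1.3(222.04) + 0.7(79.60) + 0.75(113.59) + 0.75(185.36) = 288.65 + 55.72 + 85.19 + 139.02 = 568.58
2. 1.4(222.04) = 310.86
3. 1.2(222.04) + 1.6(113.59) + 0.75(79.60) = 266.45 + 181.74 + 59.70 = 507.89
4. 1.2(222.04) + 0.2(113.59) + 0.2(185.36) + 0.2(18.24) + 0.75(79.60) = 266.45 + 22.72 + 37.07 + 3.65 + 59.70 = 389.59
5. 1.35(222.04) + 1.5(185.36) + 0.7(18.24) = 299.75 + 278.04 + 12.77 = 590.56
6. 0.9(222.04) - 1.3(79.60) = 199.84 - 103.48 = 96.36
Maximum is from combination 5.

590.56 kN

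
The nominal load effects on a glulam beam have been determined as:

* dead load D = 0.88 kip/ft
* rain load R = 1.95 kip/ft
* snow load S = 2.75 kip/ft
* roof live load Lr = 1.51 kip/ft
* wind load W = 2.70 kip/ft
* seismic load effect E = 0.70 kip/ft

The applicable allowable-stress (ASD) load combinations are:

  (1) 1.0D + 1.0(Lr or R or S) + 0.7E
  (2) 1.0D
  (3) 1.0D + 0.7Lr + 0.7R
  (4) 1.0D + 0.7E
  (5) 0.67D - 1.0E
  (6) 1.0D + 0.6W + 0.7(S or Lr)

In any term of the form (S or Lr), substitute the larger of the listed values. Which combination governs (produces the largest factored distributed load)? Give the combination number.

Combination 6

(Lr or R or S) → S = 2.75 kip/ft; (S or Lr) → S = 2.75 kip/ft.
(1) 1.0(0.88) + 1.0(2.75) + 0.7(0.70) = 0.88 + 2.75 + 0.49 = 4.12
(2) 1.0(0.88) = 0.88
(3) 1.0(0.88) + 0.7(1.51) + 0.7(1.95) = 3.30
(4) 1.0(0.88) + 0.7(0.70) = 0.88 + 0.49 = 1.37
(5) 0.67(0.88) - 1.0(0.70) = 0.59 - 0.70 = -0.11
(6) 1.0(0.88) + 0.6(2.70) + 0.7(2.75) = 0.88 + 1.62 + 1.93 = 4.43
The largest value is 4.43 kip/ft from combination 6.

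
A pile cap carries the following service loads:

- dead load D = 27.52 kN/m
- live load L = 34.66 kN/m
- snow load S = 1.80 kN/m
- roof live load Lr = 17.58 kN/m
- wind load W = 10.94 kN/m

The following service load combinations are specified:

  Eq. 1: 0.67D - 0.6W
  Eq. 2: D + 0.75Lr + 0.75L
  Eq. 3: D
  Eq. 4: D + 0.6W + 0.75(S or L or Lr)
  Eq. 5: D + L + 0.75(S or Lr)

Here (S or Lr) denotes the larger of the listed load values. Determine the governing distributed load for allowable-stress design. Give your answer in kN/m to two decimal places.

75.37 kN/m

(S or L or Lr) → L = 34.66 kN/m; (S or Lr) → Lr = 17.58 kN/m.
Eq. 1: 0.67(27.52) - 0.6(10.94) = 11.87
Eq. 2: 1.0(27.52) + 0.75(17.58) + 0.75(34.66) = 66.70
Eq. 3: 1.0(27.52) = 27.52
Eq. 4: 1.0(27.52) + 0.6(10.94) + 0.75(34.66) = 60.08
Eq. 5: 1.0(27.52) + 1.0(34.66) + 0.75(17.58) = 75.37
Combination 5 governs: w = 75.37 kN/m.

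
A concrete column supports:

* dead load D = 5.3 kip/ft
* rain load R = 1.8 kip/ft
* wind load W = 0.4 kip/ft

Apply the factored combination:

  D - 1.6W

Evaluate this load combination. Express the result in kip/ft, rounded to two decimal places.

1.0(5.3) - 1.6(0.4) = 5.30 - 0.64 = 4.66
w_u = 4.66 kip/ft.

4.66 kip/ft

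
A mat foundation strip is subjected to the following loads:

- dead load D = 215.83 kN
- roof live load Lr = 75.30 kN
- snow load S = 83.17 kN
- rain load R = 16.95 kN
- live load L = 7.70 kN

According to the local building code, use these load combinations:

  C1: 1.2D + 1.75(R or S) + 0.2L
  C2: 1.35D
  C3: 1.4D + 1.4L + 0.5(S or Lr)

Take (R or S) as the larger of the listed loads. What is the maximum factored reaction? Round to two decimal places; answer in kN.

(R or S) → S = 83.17 kN; (S or Lr) → S = 83.17 kN.
C1: 1.2(215.83) + 1.75(83.17) + 0.2(7.70) = 406.08
C2: 1.35(215.83) = 291.37
C3: 1.4(215.83) + 1.4(7.70) + 0.5(83.17) = 302.16 + 10.78 + 41.59 = 354.53
Maximum is from combination 1.

406.08 kN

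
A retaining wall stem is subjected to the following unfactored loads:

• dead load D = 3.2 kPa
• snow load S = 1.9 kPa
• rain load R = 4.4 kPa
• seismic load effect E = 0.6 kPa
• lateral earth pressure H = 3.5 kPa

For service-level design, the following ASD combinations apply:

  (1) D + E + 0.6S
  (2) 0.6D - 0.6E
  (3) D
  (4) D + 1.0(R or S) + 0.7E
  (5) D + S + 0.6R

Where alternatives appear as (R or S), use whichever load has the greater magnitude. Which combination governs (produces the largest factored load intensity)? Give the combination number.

(R or S) → R = 4.4 kPa.
(1) 1.0(3.2) + 1.0(0.6) + 0.6(1.9) = 3.20 + 0.60 + 1.14 = 4.94
(2) 0.6(3.2) - 0.6(0.6) = 1.92 - 0.36 = 1.56
(3) 1.0(3.2) = 3.20
(4) 1.0(3.2) + 1.0(4.4) + 0.7(0.6) = 3.20 + 4.40 + 0.42 = 8.02
(5) 1.0(3.2) + 1.0(1.9) + 0.6(4.4) = 3.20 + 1.90 + 2.64 = 7.74
The largest value is 8.02 kPa from combination 4.

Combination 4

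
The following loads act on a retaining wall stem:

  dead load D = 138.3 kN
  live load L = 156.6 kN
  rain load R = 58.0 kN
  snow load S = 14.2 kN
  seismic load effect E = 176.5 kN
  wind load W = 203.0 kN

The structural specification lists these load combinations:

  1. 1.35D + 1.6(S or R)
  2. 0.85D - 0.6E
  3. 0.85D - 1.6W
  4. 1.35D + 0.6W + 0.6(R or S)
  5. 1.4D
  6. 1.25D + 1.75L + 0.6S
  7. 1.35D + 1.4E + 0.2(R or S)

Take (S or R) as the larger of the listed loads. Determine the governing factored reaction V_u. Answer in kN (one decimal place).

(S or R) → R = 58.0 kN; (R or S) → R = 58.0 kN.
1. 1.35(138.3) + 1.6(58.0) = 186.7 + 92.8 = 279.5
2. 0.85(138.3) - 0.6(176.5) = 117.6 - 105.9 = 11.7
3. 0.85(138.3) - 1.6(203.0) = 117.6 - 324.8 = -207.2
4. 1.35(138.3) + 0.6(203.0) + 0.6(58.0) = 186.7 + 121.8 + 34.8 = 343.3
5. 1.4(138.3) = 193.6
6. 1.25(138.3) + 1.75(156.6) + 0.6(14.2) = 455.4
7. 1.35(138.3) + 1.4(176.5) + 0.2(58.0) = 186.7 + 247.1 + 11.6 = 445.4
Maximum is from combination 6.

455.4 kN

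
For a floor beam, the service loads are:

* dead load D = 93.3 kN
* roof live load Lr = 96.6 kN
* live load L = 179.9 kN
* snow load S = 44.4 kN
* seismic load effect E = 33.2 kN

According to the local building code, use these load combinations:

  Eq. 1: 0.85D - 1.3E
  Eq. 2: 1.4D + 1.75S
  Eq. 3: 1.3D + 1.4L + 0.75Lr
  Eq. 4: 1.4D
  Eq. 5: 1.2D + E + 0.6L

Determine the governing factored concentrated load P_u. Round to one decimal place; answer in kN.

445.6 kN

Eq. 1: 0.85(93.3) - 1.3(33.2) = 36.1
Eq. 2: 1.4(93.3) + 1.75(44.4) = 208.3
Eq. 3: 1.3(93.3) + 1.4(179.9) + 0.75(96.6) = 445.6
Eq. 4: 1.4(93.3) = 130.6
Eq. 5: 1.2(93.3) + 1.0(33.2) + 0.6(179.9) = 253.1
Maximum is from combination 3.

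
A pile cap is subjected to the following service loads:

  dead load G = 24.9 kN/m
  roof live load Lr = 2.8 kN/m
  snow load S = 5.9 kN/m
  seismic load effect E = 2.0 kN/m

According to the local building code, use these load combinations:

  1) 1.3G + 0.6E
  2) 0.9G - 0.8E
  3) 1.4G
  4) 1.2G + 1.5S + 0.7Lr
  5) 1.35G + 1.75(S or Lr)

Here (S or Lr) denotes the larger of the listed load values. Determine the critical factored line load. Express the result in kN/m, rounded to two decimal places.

(S or Lr) → S = 5.9 kN/m.
1) 1.3(24.9) + 0.6(2.0) = 32.37 + 1.20 = 33.57
2) 0.9(24.9) - 0.8(2.0) = 22.41 - 1.60 = 20.81
3) 1.4(24.9) = 34.86
4) 1.2(24.9) + 1.5(5.9) + 0.7(2.8) = 29.88 + 8.85 + 1.96 = 40.69
5) 1.35(24.9) + 1.75(5.9) = 43.94
Combination 5 governs: w_u = 43.94 kN/m.

43.94 kN/m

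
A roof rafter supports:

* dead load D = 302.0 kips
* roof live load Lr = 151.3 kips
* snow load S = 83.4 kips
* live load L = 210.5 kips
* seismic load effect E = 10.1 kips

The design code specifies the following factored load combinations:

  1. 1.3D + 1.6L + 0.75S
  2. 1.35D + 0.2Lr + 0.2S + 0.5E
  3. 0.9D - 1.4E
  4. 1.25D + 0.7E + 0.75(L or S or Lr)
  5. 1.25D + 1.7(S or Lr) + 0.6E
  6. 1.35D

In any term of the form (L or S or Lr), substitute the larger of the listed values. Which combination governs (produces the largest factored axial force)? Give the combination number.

Combination 1

(L or S or Lr) → L = 210.5 kips; (S or Lr) → Lr = 151.3 kips.
1. 1.3(302.0) + 1.6(210.5) + 0.75(83.4) = 392.6 + 336.8 + 62.6 = 792.0
2. 1.35(302.0) + 0.2(151.3) + 0.2(83.4) + 0.5(10.1) = 459.7
3. 0.9(302.0) - 1.4(10.1) = 271.8 - 14.1 = 257.7
4. 1.25(302.0) + 0.7(10.1) + 0.75(210.5) = 542.4
5. 1.25(302.0) + 1.7(151.3) + 0.6(10.1) = 377.5 + 257.2 + 6.1 = 640.8
6. 1.35(302.0) = 407.7
The largest value is 792.0 kips from combination 1.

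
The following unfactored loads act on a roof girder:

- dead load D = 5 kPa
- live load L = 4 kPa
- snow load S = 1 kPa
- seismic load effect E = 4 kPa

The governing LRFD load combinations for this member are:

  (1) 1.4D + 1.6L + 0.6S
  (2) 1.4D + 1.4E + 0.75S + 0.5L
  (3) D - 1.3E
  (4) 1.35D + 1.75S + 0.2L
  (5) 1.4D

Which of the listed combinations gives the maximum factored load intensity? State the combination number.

Combination 2

(1) 1.4(5) + 1.6(4) + 0.6(1) = 7.0 + 6.4 + 0.6 = 14.0
(2) 1.4(5) + 1.4(4) + 0.75(1) + 0.5(4) = 7.0 + 5.6 + 0.8 + 2.0 = 15.4
(3) 1.0(5) - 1.3(4) = 5.0 - 5.2 = -0.2
(4) 1.35(5) + 1.75(1) + 0.2(4) = 9.3
(5) 1.4(5) = 7.0
The largest value is 15.4 kPa from combination 2.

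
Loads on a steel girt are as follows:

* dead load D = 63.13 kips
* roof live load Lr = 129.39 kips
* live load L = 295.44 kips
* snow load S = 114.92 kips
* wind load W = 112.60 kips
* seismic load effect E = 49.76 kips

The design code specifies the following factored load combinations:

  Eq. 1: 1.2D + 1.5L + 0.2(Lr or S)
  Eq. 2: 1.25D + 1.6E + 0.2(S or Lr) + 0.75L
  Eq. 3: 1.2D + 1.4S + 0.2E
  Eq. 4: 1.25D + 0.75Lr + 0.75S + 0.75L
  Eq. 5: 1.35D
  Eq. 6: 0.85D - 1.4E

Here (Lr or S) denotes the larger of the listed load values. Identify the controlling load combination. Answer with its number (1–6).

(Lr or S) → Lr = 129.39 kips; (S or Lr) → Lr = 129.39 kips.
Eq. 1: 1.2(63.13) + 1.5(295.44) + 0.2(129.39) = 544.79
Eq. 2: 1.25(63.13) + 1.6(49.76) + 0.2(129.39) + 0.75(295.44) = 405.99
Eq. 3: 1.2(63.13) + 1.4(114.92) + 0.2(49.76) = 246.60
Eq. 4: 1.25(63.13) + 0.75(129.39) + 0.75(114.92) + 0.75(295.44) = 483.73
Eq. 5: 1.35(63.13) = 85.23
Eq. 6: 0.85(63.13) - 1.4(49.76) = -16.00
The largest value is 544.79 kips from combination 1.

Combination 1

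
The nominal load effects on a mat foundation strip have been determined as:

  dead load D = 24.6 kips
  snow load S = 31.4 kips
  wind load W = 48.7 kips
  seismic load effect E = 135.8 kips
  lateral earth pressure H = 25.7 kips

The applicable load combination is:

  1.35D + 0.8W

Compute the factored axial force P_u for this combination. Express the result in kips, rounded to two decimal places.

1.35(24.6) + 0.8(48.7) = 72.17
P_u = 72.17 kips.

72.17 kips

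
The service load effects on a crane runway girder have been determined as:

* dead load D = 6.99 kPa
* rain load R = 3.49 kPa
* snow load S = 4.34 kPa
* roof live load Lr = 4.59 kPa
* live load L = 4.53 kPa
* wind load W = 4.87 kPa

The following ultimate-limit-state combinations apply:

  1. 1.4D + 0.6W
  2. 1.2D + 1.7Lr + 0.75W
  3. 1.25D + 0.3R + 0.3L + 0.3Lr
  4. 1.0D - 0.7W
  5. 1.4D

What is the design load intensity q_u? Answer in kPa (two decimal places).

19.84 kPa

1. 1.4(6.99) + 0.6(4.87) = 9.79 + 2.92 = 12.71
2. 1.2(6.99) + 1.7(4.59) + 0.75(4.87) = 8.39 + 7.80 + 3.65 = 19.84
3. 1.25(6.99) + 0.3(3.49) + 0.3(4.53) + 0.3(4.59) = 12.52
4. 1.0(6.99) - 0.7(4.87) = 6.99 - 3.41 = 3.58
5. 1.4(6.99) = 9.79
Maximum is from combination 2.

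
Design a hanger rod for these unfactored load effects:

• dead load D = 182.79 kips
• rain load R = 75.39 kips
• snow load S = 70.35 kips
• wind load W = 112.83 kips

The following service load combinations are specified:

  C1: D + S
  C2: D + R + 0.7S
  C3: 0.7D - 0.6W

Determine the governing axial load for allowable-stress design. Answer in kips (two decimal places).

C1: 1.0(182.79) + 1.0(70.35) = 182.79 + 70.35 = 253.14
C2: 1.0(182.79) + 1.0(75.39) + 0.7(70.35) = 182.79 + 75.39 + 49.25 = 307.43
C3: 0.7(182.79) - 0.6(112.83) = 60.26
Maximum is from combination 2.

307.43 kips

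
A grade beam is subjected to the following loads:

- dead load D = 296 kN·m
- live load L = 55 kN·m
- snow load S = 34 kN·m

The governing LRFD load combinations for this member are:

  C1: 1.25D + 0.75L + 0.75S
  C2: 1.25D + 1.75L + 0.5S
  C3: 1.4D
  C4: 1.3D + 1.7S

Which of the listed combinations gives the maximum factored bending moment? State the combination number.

Combination 2

C1: 1.25(296) + 0.75(55) + 0.75(34) = 370.0 + 41.3 + 25.5 = 436.8
C2: 1.25(296) + 1.75(55) + 0.5(34) = 370.0 + 96.3 + 17.0 = 483.3
C3: 1.4(296) = 414.4
C4: 1.3(296) + 1.7(34) = 384.8 + 57.8 = 442.6
The largest value is 483.3 kN·m from combination 2.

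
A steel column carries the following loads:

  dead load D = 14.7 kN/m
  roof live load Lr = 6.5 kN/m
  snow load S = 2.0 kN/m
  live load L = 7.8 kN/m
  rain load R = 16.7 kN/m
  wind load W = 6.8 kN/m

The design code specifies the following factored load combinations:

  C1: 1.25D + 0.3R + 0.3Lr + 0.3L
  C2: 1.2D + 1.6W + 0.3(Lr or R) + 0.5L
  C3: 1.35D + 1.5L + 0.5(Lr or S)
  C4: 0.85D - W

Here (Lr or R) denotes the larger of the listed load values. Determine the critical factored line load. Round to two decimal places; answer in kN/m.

37.43 kN/m

(Lr or R) → R = 16.7 kN/m; (Lr or S) → Lr = 6.5 kN/m.
C1: 1.25(14.7) + 0.3(16.7) + 0.3(6.5) + 0.3(7.8) = 18.38 + 5.01 + 1.95 + 2.34 = 27.68
C2: 1.2(14.7) + 1.6(6.8) + 0.3(16.7) + 0.5(7.8) = 17.64 + 10.88 + 5.01 + 3.90 = 37.43
C3: 1.35(14.7) + 1.5(7.8) + 0.5(6.5) = 19.85 + 11.70 + 3.25 = 34.80
C4: 0.85(14.7) - 1.0(6.8) = 12.50 - 6.80 = 5.70
Maximum is from combination 2.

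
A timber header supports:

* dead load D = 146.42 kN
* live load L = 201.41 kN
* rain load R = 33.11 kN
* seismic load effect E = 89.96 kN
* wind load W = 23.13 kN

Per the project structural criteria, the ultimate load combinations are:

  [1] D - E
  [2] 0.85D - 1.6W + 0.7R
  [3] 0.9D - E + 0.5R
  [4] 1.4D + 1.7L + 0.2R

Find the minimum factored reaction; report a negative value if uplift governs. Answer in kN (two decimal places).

56.46 kN

[1] 1.0(146.42) - 1.0(89.96) = 56.46
[2] 0.85(146.42) - 1.6(23.13) + 0.7(33.11) = 110.63
[3] 0.9(146.42) - 1.0(89.96) + 0.5(33.11) = 58.37
[4] 1.4(146.42) + 1.7(201.41) + 0.2(33.11) = 554.01
Combination 1 gives the minimum: 56.46 kN.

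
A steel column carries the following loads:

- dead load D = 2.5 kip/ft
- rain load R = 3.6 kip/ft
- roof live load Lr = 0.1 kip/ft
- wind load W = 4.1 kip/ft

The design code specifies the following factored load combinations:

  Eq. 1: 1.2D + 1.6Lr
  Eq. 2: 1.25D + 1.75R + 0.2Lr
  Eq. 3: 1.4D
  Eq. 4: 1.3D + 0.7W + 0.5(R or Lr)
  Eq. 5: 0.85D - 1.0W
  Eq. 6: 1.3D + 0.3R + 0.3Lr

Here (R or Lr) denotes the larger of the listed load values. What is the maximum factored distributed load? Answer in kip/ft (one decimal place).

(R or Lr) → R = 3.6 kip/ft.
Eq. 1: 1.2(2.5) + 1.6(0.1) = 3.0 + 0.2 = 3.2
Eq. 2: 1.25(2.5) + 1.75(3.6) + 0.2(0.1) = 3.1 + 6.3 + 0.0 = 9.4
Eq. 3: 1.4(2.5) = 3.5
Eq. 4: 1.3(2.5) + 0.7(4.1) + 0.5(3.6) = 7.9
Eq. 5: 0.85(2.5) - 1.0(4.1) = 2.1 - 4.1 = -2.0
Eq. 6: 1.3(2.5) + 0.3(3.6) + 0.3(0.1) = 3.3 + 1.1 + 0.0 = 4.4
The controlling combination is 2, giving 9.4 kip/ft.

9.4 kip/ft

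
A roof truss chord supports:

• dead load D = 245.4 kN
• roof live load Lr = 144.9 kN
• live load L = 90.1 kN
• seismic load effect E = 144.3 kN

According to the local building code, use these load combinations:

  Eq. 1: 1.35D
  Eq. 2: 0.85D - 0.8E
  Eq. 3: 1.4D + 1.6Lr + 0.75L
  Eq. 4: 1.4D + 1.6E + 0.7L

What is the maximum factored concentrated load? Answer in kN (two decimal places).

Eq. 1: 1.35(245.4) = 331.29
Eq. 2: 0.85(245.4) - 0.8(144.3) = 208.59 - 115.44 = 93.15
Eq. 3: 1.4(245.4) + 1.6(144.9) + 0.75(90.1) = 343.56 + 231.84 + 67.58 = 642.98
Eq. 4: 1.4(245.4) + 1.6(144.3) + 0.7(90.1) = 343.56 + 230.88 + 63.07 = 637.51
The controlling combination is 3, giving 642.98 kN.

642.98 kN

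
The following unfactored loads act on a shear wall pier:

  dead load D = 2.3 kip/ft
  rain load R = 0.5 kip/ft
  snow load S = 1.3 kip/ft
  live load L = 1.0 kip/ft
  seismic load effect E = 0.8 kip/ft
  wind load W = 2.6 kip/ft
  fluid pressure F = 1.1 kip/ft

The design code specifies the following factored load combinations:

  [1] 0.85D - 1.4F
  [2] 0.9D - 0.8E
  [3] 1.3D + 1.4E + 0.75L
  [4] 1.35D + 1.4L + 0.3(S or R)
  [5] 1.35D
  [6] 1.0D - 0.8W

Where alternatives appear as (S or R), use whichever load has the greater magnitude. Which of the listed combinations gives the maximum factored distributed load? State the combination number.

Combination 4

(S or R) → S = 1.3 kip/ft.
[1] 0.85(2.3) - 1.4(1.1) = 1.96 - 1.54 = 0.42
[2] 0.9(2.3) - 0.8(0.8) = 2.07 - 0.64 = 1.43
[3] 1.3(2.3) + 1.4(0.8) + 0.75(1.0) = 2.99 + 1.12 + 0.75 = 4.86
[4] 1.35(2.3) + 1.4(1.0) + 0.3(1.3) = 3.11 + 1.40 + 0.39 = 4.90
[5] 1.35(2.3) = 3.11
[6] 1.0(2.3) - 0.8(2.6) = 2.30 - 2.08 = 0.22
The largest value is 4.90 kip/ft from combination 4.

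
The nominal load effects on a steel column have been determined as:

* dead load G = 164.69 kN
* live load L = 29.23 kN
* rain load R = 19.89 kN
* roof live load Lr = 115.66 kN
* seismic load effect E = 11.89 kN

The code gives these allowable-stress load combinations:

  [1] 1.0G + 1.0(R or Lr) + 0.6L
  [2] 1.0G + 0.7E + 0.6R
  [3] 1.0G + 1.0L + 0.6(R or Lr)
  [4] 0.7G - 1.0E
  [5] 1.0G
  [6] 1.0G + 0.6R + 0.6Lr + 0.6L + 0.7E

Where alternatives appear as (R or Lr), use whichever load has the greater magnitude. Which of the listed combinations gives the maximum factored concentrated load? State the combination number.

(R or Lr) → Lr = 115.66 kN.
[1] 1.0(164.69) + 1.0(115.66) + 0.6(29.23) = 164.69 + 115.66 + 17.54 = 297.89
[2] 1.0(164.69) + 0.7(11.89) + 0.6(19.89) = 184.95
[3] 1.0(164.69) + 1.0(29.23) + 0.6(115.66) = 164.69 + 29.23 + 69.40 = 263.32
[4] 0.7(164.69) - 1.0(11.89) = 115.28 - 11.89 = 103.39
[5] 1.0(164.69) = 164.69
[6] 1.0(164.69) + 0.6(19.89) + 0.6(115.66) + 0.6(29.23) + 0.7(11.89) = 164.69 + 11.93 + 69.40 + 17.54 + 8.32 = 271.88
The largest value is 297.89 kN from combination 1.

Combination 1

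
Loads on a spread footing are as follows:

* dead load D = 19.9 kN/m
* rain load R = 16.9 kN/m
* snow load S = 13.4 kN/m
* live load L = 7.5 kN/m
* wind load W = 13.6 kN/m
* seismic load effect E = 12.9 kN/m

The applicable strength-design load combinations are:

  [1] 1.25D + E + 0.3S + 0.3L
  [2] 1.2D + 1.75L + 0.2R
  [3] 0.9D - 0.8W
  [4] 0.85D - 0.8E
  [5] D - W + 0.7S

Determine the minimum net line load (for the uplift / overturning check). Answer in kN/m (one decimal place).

6.6 kN/m

[1] 1.25(19.9) + 1.0(12.9) + 0.3(13.4) + 0.3(7.5) = 44.0
[2] 1.2(19.9) + 1.75(7.5) + 0.2(16.9) = 23.9 + 13.1 + 3.4 = 40.4
[3] 0.9(19.9) - 0.8(13.6) = 17.9 - 10.9 = 7.0
[4] 0.85(19.9) - 0.8(12.9) = 16.9 - 10.3 = 6.6
[5] 1.0(19.9) - 1.0(13.6) + 0.7(13.4) = 19.9 - 13.6 + 9.4 = 15.7
Combination 4 gives the minimum: 6.6 kN/m.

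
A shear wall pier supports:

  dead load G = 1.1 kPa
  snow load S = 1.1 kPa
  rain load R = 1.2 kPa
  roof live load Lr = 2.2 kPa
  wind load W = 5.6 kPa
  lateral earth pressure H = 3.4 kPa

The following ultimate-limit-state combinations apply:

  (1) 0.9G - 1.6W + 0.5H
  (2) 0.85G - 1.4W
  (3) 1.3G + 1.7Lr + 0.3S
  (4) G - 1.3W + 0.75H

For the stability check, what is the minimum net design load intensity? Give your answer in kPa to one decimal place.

-6.9 kPa

(1) 0.9(1.1) - 1.6(5.6) + 0.5(3.4) = 1.0 - 9.0 + 1.7 = -6.3
(2) 0.85(1.1) - 1.4(5.6) = 0.9 - 7.8 = -6.9
(3) 1.3(1.1) + 1.7(2.2) + 0.3(1.1) = 5.5
(4) 1.0(1.1) - 1.3(5.6) + 0.75(3.4) = 1.1 - 7.3 + 2.6 = -3.6
Combination 2 gives the minimum: -6.9 kPa.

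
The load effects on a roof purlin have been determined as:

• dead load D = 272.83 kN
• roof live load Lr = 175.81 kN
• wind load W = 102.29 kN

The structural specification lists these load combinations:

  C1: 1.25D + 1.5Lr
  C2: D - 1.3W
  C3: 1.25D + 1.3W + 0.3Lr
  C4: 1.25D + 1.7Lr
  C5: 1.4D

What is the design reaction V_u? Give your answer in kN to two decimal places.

639.91 kN

C1: 1.25(272.83) + 1.5(175.81) = 604.75
C2: 1.0(272.83) - 1.3(102.29) = 272.83 - 132.98 = 139.85
C3: 1.25(272.83) + 1.3(102.29) + 0.3(175.81) = 341.04 + 132.98 + 52.74 = 526.76
C4: 1.25(272.83) + 1.7(175.81) = 639.91
C5: 1.4(272.83) = 381.96
Maximum is from combination 4.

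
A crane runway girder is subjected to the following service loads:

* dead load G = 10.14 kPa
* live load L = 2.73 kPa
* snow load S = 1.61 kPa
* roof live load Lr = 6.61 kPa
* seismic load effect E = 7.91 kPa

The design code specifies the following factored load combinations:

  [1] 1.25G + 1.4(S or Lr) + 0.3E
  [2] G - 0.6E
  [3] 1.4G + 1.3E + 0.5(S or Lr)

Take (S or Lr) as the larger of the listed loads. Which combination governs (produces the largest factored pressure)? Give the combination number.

Combination 3

(S or Lr) → Lr = 6.61 kPa.
[1] 1.25(10.14) + 1.4(6.61) + 0.3(7.91) = 24.30
[2] 1.0(10.14) - 0.6(7.91) = 5.39
[3] 1.4(10.14) + 1.3(7.91) + 0.5(6.61) = 27.78
The largest value is 27.78 kPa from combination 3.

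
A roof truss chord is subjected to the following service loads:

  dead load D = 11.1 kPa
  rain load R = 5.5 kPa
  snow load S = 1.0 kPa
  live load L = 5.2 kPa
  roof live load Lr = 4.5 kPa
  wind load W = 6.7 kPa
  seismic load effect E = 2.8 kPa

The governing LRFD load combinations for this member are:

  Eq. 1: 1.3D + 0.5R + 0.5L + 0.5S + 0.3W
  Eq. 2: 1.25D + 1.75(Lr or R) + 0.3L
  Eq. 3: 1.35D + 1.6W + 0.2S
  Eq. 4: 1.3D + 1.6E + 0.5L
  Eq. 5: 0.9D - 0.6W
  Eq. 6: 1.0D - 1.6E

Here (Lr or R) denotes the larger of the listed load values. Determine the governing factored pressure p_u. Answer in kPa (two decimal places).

25.91 kPa

(Lr or R) → R = 5.5 kPa.
Eq. 1: 1.3(11.1) + 0.5(5.5) + 0.5(5.2) + 0.5(1.0) + 0.3(6.7) = 14.43 + 2.75 + 2.60 + 0.50 + 2.01 = 22.29
Eq. 2: 1.25(11.1) + 1.75(5.5) + 0.3(5.2) = 25.06
Eq. 3: 1.35(11.1) + 1.6(6.7) + 0.2(1.0) = 14.99 + 10.72 + 0.20 = 25.91
Eq. 4: 1.3(11.1) + 1.6(2.8) + 0.5(5.2) = 14.43 + 4.48 + 2.60 = 21.51
Eq. 5: 0.9(11.1) - 0.6(6.7) = 9.99 - 4.02 = 5.97
Eq. 6: 1.0(11.1) - 1.6(2.8) = 11.10 - 4.48 = 6.62
The controlling combination is 3, giving 25.91 kPa.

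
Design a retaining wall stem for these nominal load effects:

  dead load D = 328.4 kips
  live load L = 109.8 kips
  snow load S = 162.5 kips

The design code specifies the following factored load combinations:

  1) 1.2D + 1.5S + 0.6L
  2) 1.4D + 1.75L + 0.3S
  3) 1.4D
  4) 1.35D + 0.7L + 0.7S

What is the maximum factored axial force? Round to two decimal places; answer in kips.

1) 1.2(328.4) + 1.5(162.5) + 0.6(109.8) = 394.08 + 243.75 + 65.88 = 703.71
2) 1.4(328.4) + 1.75(109.8) + 0.3(162.5) = 459.76 + 192.15 + 48.75 = 700.66
3) 1.4(328.4) = 459.76
4) 1.35(328.4) + 0.7(109.8) + 0.7(162.5) = 443.34 + 76.86 + 113.75 = 633.95
The controlling combination is 1, giving 703.71 kips.

703.71 kips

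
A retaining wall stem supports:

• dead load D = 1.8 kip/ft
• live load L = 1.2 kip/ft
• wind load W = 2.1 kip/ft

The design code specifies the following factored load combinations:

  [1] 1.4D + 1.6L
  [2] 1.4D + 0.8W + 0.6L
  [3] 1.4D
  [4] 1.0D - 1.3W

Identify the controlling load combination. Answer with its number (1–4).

[1] 1.4(1.8) + 1.6(1.2) = 2.52 + 1.92 = 4.44
[2] 1.4(1.8) + 0.8(2.1) + 0.6(1.2) = 2.52 + 1.68 + 0.72 = 4.92
[3] 1.4(1.8) = 2.52
[4] 1.0(1.8) - 1.3(2.1) = 1.80 - 2.73 = -0.93
The largest value is 4.92 kip/ft from combination 2.

Combination 2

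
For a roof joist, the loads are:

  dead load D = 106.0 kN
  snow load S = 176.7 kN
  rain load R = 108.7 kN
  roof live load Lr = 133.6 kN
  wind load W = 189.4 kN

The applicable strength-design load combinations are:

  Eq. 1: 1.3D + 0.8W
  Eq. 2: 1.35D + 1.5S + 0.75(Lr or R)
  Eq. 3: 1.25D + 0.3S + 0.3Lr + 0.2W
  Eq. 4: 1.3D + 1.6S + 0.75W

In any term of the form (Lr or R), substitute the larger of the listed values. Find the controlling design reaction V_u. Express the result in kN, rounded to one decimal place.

(Lr or R) → Lr = 133.6 kN.
Eq. 1: 1.3(106.0) + 0.8(189.4) = 289.3
Eq. 2: 1.35(106.0) + 1.5(176.7) + 0.75(133.6) = 508.4
Eq. 3: 1.25(106.0) + 0.3(176.7) + 0.3(133.6) + 0.2(189.4) = 263.5
Eq. 4: 1.3(106.0) + 1.6(176.7) + 0.75(189.4) = 562.6
Combination 4 governs: V_u = 562.6 kN.

562.6 kN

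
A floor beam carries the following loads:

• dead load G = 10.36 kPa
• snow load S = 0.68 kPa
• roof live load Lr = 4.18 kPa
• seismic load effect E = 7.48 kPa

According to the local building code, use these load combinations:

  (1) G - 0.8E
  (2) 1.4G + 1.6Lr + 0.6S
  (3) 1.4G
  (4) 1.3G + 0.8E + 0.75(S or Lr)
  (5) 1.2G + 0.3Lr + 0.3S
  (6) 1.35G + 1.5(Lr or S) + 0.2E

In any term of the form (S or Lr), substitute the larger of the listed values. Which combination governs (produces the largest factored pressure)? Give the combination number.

Combination 4

(S or Lr) → Lr = 4.18 kPa; (Lr or S) → Lr = 4.18 kPa.
(1) 1.0(10.36) - 0.8(7.48) = 10.36 - 5.98 = 4.38
(2) 1.4(10.36) + 1.6(4.18) + 0.6(0.68) = 14.50 + 6.69 + 0.41 = 21.60
(3) 1.4(10.36) = 14.50
(4) 1.3(10.36) + 0.8(7.48) + 0.75(4.18) = 13.47 + 5.98 + 3.14 = 22.59
(5) 1.2(10.36) + 0.3(4.18) + 0.3(0.68) = 13.89
(6) 1.35(10.36) + 1.5(4.18) + 0.2(7.48) = 21.75
The largest value is 22.59 kPa from combination 4.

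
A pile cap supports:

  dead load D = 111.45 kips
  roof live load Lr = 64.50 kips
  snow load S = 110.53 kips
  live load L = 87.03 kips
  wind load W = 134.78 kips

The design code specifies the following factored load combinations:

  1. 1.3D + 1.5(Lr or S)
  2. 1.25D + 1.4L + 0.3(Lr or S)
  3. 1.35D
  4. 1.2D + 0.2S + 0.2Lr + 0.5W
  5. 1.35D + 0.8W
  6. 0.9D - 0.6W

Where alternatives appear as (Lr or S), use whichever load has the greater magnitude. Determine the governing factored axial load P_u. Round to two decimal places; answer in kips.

310.68 kips

(Lr or S) → S = 110.53 kips.
1. 1.3(111.45) + 1.5(110.53) = 310.68
2. 1.25(111.45) + 1.4(87.03) + 0.3(110.53) = 294.31
3. 1.35(111.45) = 150.46
4. 1.2(111.45) + 0.2(110.53) + 0.2(64.50) + 0.5(134.78) = 236.14
5. 1.35(111.45) + 0.8(134.78) = 258.28
6. 0.9(111.45) - 0.6(134.78) = 19.44
Combination 1 governs: P_u = 310.68 kips.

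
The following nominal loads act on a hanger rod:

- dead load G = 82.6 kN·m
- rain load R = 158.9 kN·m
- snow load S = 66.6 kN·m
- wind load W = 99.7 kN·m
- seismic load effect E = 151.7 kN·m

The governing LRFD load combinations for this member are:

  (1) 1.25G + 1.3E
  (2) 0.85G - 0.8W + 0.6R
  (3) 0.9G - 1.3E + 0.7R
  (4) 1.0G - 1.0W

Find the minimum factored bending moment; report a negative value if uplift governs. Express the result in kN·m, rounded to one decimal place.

(1) 1.25(82.6) + 1.3(151.7) = 103.3 + 197.2 = 300.5
(2) 0.85(82.6) - 0.8(99.7) + 0.6(158.9) = 85.8
(3) 0.9(82.6) - 1.3(151.7) + 0.7(158.9) = -11.6
(4) 1.0(82.6) - 1.0(99.7) = 82.6 - 99.7 = -17.1
Combination 4 gives the minimum: -17.1 kN·m.

-17.1 kN·m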